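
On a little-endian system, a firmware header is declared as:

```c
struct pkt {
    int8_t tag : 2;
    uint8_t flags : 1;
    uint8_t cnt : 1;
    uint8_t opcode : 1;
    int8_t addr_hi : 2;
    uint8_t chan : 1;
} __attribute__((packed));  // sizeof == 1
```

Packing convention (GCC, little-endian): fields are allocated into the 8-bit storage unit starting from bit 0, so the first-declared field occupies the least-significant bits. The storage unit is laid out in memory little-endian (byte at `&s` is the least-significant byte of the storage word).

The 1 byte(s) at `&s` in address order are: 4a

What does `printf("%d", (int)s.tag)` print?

[0]=0x4a (little-endian) → word 0x4a
tag:2 @ bit 0 → (0x4a>>0)&0x3 = 0x2  ←
flags:1 @ bit 2 → (0x4a>>2)&0x1 = 0x0
cnt:1 @ bit 3 → (0x4a>>3)&0x1 = 0x1
opcode:1 @ bit 4 → (0x4a>>4)&0x1 = 0x0
addr_hi:2 @ bit 5 → (0x4a>>5)&0x3 = 0x2
chan:1 @ bit 7 → (0x4a>>7)&0x1 = 0x0
tag signed 2b, MSB=1: 2 - 4 = -2

-2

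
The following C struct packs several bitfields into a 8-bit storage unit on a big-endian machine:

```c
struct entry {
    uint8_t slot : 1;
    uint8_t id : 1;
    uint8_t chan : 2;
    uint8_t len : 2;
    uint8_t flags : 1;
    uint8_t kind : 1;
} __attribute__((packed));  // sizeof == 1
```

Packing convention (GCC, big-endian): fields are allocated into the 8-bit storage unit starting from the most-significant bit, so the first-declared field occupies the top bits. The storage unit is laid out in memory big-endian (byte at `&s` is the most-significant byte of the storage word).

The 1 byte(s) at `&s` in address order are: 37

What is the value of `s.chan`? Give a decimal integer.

[0]=0x37 (big-endian) → word 0x37
slot:1 @ bit 7 → (0x37>>7)&0x1 = 0x0
id:1 @ bit 6 → (0x37>>6)&0x1 = 0x0
chan:2 @ bit 4 → (0x37>>4)&0x3 = 0x3  ←
len:2 @ bit 2 → (0x37>>2)&0x3 = 0x1
flags:1 @ bit 1 → (0x37>>1)&0x1 = 0x1
kind:1 @ bit 0 → (0x37>>0)&0x1 = 0x1

3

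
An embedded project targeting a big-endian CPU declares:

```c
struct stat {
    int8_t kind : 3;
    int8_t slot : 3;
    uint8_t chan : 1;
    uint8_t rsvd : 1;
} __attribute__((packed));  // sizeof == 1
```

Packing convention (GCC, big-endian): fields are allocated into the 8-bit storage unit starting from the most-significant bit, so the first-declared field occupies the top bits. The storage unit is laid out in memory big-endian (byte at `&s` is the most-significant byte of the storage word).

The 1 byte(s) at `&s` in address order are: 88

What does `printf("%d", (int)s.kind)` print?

-4

[0]=0x88 (big-endian) → word 0x88
kind:3 @ bit 5 → (0x88>>5)&0x7 = 0x4  ←
slot:3 @ bit 2 → (0x88>>2)&0x7 = 0x2
chan:1 @ bit 1 → (0x88>>1)&0x1 = 0x0
rsvd:1 @ bit 0 → (0x88>>0)&0x1 = 0x0
kind signed 3b, MSB=1: 4 - 8 = -4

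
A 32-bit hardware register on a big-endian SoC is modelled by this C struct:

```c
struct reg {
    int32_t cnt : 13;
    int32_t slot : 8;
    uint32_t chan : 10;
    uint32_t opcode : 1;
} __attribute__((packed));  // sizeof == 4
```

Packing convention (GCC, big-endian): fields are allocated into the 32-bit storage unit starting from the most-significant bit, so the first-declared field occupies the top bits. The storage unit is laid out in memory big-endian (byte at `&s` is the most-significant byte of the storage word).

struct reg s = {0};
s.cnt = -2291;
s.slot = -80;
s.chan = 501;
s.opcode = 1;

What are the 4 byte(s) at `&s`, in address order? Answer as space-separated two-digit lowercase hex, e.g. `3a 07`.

b8 6d 83 eb

cnt (13b) val=-2291 bits=0x170d at bit 19: 0xb8680000
slot (8b) val=-80 bits=0xb0 at bit 11: 0xb86d8000
chan (10b) val=501 bits=0x1f5 at bit 1: 0xb86d83ea
opcode (1b) val=1 bits=0x1 at bit 0: 0xb86d83eb
word = 0xb86d83eb → big-endian bytes:
  [0]=0xb8  [1]=0x6d  [2]=0x83  [3]=0xeb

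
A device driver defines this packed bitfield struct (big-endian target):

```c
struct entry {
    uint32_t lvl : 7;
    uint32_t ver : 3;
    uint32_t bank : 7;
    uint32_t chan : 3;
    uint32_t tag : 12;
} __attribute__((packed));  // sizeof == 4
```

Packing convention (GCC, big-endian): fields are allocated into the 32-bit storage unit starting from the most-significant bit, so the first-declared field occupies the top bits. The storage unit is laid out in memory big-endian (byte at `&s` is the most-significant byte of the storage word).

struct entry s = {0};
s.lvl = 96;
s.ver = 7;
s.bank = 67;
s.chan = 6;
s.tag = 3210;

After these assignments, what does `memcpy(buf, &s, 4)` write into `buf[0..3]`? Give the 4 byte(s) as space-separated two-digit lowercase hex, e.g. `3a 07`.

lvl:7 = 96 → 0x60 << 25 → word 0xc0000000
ver:3 = 7 → 0x7 << 22 → word 0xc1c00000
bank:7 = 67 → 0x43 << 15 → word 0xc1e18000
chan:3 = 6 → 0x6 << 12 → word 0xc1e1e000
tag:12 = 3210 → 0xc8a << 0 → word 0xc1e1ec8a
word = 0xc1e1ec8a → big-endian bytes:
  [0]=0xc1  [1]=0xe1  [2]=0xec  [3]=0x8a

c1 e1 ec 8a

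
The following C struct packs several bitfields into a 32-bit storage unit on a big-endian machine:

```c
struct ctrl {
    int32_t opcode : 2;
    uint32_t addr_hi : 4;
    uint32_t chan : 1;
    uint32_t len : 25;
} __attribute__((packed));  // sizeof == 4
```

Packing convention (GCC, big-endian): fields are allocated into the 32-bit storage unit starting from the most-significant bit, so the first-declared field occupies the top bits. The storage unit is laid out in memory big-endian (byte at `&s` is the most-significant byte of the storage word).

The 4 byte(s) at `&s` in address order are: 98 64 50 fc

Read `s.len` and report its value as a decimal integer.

[0]=0x98 [1]=0x64 [2]=0x50 [3]=0xfc (big-endian) → word 0x986450fc
opcode [30+:2] = (word>>30) & 0x3 = 2
addr_hi [26+:4] = (word>>26) & 0xf = 6
chan [25+:1] = (word>>25) & 0x1 = 0
len [0+:25] = (word>>0) & 0x1ffffff = 6574332  ←

6574332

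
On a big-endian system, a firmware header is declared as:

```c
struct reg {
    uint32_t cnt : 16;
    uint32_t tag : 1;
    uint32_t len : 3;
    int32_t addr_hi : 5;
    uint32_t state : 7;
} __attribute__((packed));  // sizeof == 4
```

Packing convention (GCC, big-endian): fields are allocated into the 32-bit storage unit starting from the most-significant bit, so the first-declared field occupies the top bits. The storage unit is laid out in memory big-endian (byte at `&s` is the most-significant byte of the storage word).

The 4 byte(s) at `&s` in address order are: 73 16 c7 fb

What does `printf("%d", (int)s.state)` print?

[0]=0x73 [1]=0x16 [2]=0xc7 [3]=0xfb (big-endian) → word 0x7316c7fb
cnt [16+:16] = (word>>16) & 0xffff = 29462
tag [15+:1] = (word>>15) & 0x1 = 1
len [12+:3] = (word>>12) & 0x7 = 4
addr_hi [7+:5] = (word>>7) & 0x1f = 15
state [0+:7] = (word>>0) & 0x7f = 123  ←

123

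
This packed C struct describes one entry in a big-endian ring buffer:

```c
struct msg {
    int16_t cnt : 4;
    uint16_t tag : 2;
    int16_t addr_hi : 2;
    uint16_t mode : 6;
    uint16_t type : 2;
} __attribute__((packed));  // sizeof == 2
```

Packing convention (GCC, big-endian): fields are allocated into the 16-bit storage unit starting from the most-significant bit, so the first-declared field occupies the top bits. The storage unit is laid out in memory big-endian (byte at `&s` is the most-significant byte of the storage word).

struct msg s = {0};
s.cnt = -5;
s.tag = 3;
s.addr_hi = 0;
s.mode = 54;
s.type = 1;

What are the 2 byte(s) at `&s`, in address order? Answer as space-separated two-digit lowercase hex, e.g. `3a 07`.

cnt (4b) val=-5 bits=0xb at bit 12: 0xb000
tag (2b) val=3 bits=0x3 at bit 10: 0xbc00
addr_hi (2b) val=0 bits=0x0 at bit 8: 0xbc00
mode (6b) val=54 bits=0x36 at bit 2: 0xbcd8
type (2b) val=1 bits=0x1 at bit 0: 0xbcd9
word = 0xbcd9 → big-endian bytes:
  [0]=0xbc  [1]=0xd9

bc d9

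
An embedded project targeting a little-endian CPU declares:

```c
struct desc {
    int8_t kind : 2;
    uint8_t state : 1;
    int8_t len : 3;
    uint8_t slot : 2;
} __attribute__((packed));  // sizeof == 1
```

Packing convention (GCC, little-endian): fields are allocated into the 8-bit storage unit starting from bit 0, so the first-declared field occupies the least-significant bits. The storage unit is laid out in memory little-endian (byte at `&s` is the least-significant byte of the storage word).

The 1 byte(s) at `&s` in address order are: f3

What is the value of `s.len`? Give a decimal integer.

-2

[0]=0xf3 (little-endian) → word 0xf3
kind [0+:2] = (word>>0) & 0x3 = 3
state [2+:1] = (word>>2) & 0x1 = 0
len [3+:3] = (word>>3) & 0x7 = 6  ←
slot [6+:2] = (word>>6) & 0x3 = 3
len signed 3b, MSB=1: 6 - 8 = -2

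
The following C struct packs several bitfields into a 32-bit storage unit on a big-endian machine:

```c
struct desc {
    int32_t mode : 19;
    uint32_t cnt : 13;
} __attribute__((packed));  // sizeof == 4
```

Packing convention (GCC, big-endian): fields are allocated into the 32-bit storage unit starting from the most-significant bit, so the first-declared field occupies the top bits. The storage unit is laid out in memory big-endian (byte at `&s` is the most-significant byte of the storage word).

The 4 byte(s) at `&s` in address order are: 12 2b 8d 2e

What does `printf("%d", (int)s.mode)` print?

[0]=0x12 [1]=0x2b [2]=0x8d [3]=0x2e (big-endian) → word 0x122b8d2e
mode:19 @ bit 13 → (0x122b8d2e>>13)&0x7ffff = 0x915c  ←
cnt:13 @ bit 0 → (0x122b8d2e>>0)&0x1fff = 0xd2e
mode signed 19b, MSB=0: value = 37212

37212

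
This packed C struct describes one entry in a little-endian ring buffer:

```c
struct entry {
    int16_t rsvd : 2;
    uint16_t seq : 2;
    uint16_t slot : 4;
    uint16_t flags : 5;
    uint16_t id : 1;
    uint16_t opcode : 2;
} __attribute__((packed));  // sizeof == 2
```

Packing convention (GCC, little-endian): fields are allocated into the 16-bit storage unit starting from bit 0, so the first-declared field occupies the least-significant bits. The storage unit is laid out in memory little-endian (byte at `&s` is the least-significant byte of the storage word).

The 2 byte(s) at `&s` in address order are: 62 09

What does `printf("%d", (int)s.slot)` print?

[0]=0x62 [1]=0x09 (little-endian) → word 0x0962
rsvd [0+:2] = (word>>0) & 0x3 = 2
seq [2+:2] = (word>>2) & 0x3 = 0
slot [4+:4] = (word>>4) & 0xf = 6  ←
flags [8+:5] = (word>>8) & 0x1f = 9
id [13+:1] = (word>>13) & 0x1 = 0
opcode [14+:2] = (word>>14) & 0x3 = 0

6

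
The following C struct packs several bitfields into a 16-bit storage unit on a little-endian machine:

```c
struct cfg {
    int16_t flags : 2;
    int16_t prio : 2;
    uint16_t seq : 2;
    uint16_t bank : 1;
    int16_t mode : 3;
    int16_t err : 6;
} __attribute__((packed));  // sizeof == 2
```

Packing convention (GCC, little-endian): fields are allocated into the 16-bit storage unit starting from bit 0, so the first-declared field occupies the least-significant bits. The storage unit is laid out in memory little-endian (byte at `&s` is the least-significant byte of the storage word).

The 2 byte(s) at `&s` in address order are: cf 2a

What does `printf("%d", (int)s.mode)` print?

-3

[0]=0xcf [1]=0x2a (little-endian) → word 0x2acf
flags:2 @ bit 0 → (0x2acf>>0)&0x3 = 0x3
prio:2 @ bit 2 → (0x2acf>>2)&0x3 = 0x3
seq:2 @ bit 4 → (0x2acf>>4)&0x3 = 0x0
bank:1 @ bit 6 → (0x2acf>>6)&0x1 = 0x1
mode:3 @ bit 7 → (0x2acf>>7)&0x7 = 0x5  ←
err:6 @ bit 10 → (0x2acf>>10)&0x3f = 0xa
mode signed 3b, MSB=1: 5 - 8 = -3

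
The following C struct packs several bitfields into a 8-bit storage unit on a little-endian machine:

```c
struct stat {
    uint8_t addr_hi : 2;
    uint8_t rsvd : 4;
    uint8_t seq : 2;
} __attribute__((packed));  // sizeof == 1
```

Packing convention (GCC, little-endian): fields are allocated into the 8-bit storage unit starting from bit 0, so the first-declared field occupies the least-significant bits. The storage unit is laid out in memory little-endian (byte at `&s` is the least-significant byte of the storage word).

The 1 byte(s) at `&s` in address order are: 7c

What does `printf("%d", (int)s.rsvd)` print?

[0]=0x7c (little-endian) → word 0x7c
addr_hi [0+:2] = (word>>0) & 0x3 = 0
rsvd [2+:4] = (word>>2) & 0xf = 15  ←
seq [6+:2] = (word>>6) & 0x3 = 1

15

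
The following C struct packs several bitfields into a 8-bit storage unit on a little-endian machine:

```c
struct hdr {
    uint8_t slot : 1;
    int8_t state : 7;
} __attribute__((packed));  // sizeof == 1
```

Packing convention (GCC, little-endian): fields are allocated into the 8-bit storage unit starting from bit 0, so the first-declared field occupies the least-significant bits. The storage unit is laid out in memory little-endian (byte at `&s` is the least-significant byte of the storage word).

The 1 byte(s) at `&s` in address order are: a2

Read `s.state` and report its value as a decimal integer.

[0]=0xa2 (little-endian) → word 0xa2
slot:1 @ bit 0 → (0xa2>>0)&0x1 = 0x0
state:7 @ bit 1 → (0xa2>>1)&0x7f = 0x51  ←
state signed 7b, MSB=1: 81 - 128 = -47

-47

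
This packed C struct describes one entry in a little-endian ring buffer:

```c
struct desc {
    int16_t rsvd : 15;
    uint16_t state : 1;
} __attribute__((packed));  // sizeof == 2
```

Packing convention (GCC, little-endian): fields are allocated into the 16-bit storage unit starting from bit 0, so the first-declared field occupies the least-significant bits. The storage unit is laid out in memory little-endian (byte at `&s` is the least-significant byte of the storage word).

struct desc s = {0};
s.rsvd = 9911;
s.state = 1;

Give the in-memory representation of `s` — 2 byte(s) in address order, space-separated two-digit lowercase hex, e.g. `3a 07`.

rsvd (15b) val=9911 bits=0x26b7 at bit 0: 0x26b7
state (1b) val=1 bits=0x1 at bit 15: 0xa6b7
word = 0xa6b7 → little-endian bytes:
  [0]=0xb7  [1]=0xa6

b7 a6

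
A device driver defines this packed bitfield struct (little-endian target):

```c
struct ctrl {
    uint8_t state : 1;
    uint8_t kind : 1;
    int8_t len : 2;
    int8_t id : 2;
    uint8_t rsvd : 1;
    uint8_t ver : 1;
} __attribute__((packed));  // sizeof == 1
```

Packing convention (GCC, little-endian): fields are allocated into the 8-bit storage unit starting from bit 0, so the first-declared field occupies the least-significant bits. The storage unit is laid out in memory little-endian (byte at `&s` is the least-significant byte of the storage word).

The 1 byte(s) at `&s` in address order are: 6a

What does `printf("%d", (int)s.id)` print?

-2

[0]=0x6a (little-endian) → word 0x6a
state:1 @ bit 0 → (0x6a>>0)&0x1 = 0x0
kind:1 @ bit 1 → (0x6a>>1)&0x1 = 0x1
len:2 @ bit 2 → (0x6a>>2)&0x3 = 0x2
id:2 @ bit 4 → (0x6a>>4)&0x3 = 0x2  ←
rsvd:1 @ bit 6 → (0x6a>>6)&0x1 = 0x1
ver:1 @ bit 7 → (0x6a>>7)&0x1 = 0x0
id signed 2b, MSB=1: 2 - 4 = -2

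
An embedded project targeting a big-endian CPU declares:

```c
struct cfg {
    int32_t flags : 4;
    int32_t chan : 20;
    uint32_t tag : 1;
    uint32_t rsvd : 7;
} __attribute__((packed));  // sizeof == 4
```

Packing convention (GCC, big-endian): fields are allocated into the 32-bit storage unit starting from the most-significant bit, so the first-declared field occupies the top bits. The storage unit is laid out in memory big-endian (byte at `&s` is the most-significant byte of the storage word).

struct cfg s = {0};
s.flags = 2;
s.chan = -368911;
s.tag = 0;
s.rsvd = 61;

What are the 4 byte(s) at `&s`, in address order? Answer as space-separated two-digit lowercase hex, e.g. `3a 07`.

2a 5e f1 3d

flags (4b) val=2 bits=0x2 at bit 28: 0x20000000
chan (20b) val=-368911 bits=0xa5ef1 at bit 8: 0x2a5ef100
tag (1b) val=0 bits=0x0 at bit 7: 0x2a5ef100
rsvd (7b) val=61 bits=0x3d at bit 0: 0x2a5ef13d
word = 0x2a5ef13d → big-endian bytes:
  [0]=0x2a  [1]=0x5e  [2]=0xf1  [3]=0x3d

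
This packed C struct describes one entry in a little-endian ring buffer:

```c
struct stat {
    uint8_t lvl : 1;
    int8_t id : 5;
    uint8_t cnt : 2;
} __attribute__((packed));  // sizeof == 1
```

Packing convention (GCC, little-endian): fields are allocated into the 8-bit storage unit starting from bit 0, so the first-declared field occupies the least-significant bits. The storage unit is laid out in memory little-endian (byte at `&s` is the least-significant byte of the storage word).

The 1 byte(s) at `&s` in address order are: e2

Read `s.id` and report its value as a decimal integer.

-15

[0]=0xe2 (little-endian) → word 0xe2
lvl:1 @ bit 0 → (0xe2>>0)&0x1 = 0x0
id:5 @ bit 1 → (0xe2>>1)&0x1f = 0x11  ←
cnt:2 @ bit 6 → (0xe2>>6)&0x3 = 0x3
id signed 5b, MSB=1: 17 - 32 = -15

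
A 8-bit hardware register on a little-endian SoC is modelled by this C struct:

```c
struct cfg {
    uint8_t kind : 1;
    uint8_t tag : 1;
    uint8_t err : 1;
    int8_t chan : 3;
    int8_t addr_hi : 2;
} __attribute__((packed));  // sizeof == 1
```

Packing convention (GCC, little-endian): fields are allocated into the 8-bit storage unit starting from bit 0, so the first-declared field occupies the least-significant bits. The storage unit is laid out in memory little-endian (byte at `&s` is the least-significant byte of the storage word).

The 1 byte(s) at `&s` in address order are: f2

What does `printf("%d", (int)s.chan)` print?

-2

[0]=0xf2 (little-endian) → word 0xf2
kind:1 @ bit 0 → (0xf2>>0)&0x1 = 0x0
tag:1 @ bit 1 → (0xf2>>1)&0x1 = 0x1
err:1 @ bit 2 → (0xf2>>2)&0x1 = 0x0
chan:3 @ bit 3 → (0xf2>>3)&0x7 = 0x6  ←
addr_hi:2 @ bit 6 → (0xf2>>6)&0x3 = 0x3
chan signed 3b, MSB=1: 6 - 8 = -2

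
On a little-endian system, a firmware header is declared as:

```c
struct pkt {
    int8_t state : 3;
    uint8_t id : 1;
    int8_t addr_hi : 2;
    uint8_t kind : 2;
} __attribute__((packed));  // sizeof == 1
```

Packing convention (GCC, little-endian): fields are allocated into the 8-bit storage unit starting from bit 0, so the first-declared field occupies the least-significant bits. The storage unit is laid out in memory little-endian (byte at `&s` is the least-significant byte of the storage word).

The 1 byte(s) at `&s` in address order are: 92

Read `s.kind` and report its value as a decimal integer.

[0]=0x92 (little-endian) → word 0x92
state [0+:3] = (word>>0) & 0x7 = 2
id [3+:1] = (word>>3) & 0x1 = 0
addr_hi [4+:2] = (word>>4) & 0x3 = 1
kind [6+:2] = (word>>6) & 0x3 = 2  ←

2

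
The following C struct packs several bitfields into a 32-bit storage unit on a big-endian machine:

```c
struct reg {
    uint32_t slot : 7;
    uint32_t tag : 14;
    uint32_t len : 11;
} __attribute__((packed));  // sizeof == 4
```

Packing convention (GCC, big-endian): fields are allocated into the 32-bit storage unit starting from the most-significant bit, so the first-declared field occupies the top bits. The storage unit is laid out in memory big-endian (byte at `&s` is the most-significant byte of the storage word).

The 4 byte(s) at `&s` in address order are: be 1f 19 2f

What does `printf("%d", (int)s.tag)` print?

[0]=0xbe [1]=0x1f [2]=0x19 [3]=0x2f (big-endian) → word 0xbe1f192f
slot:7 @ bit 25 → (0xbe1f192f>>25)&0x7f = 0x5f
tag:14 @ bit 11 → (0xbe1f192f>>11)&0x3fff = 0x3e3  ←
len:11 @ bit 0 → (0xbe1f192f>>0)&0x7ff = 0x12f

995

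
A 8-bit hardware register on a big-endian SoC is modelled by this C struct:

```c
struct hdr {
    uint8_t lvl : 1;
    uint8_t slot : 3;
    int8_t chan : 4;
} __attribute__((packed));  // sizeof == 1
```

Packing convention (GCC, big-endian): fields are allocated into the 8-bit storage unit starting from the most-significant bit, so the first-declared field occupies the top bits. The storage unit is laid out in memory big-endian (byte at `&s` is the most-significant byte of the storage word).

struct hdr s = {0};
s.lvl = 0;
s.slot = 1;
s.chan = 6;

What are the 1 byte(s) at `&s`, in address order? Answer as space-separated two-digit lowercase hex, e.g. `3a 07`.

16

[7+:1] lvl=0 & 0x1 = 0x0; word=0x00
[4+:3] slot=1 & 0x7 = 0x1; word=0x10
[0+:4] chan=6 & 0xf = 0x6; word=0x16
word = 0x16 → big-endian bytes:
  [0]=0x16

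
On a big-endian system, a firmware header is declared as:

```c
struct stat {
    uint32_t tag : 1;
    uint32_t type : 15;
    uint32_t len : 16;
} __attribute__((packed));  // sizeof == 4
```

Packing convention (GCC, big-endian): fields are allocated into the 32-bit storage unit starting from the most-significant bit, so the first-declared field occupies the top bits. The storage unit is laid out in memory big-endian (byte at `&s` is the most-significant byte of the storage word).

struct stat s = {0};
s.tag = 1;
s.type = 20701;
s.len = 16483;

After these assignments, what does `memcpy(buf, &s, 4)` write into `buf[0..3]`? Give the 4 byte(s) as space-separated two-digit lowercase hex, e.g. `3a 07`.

d0 dd 40 63

tag (1b) val=1 bits=0x1 at bit 31: 0x80000000
type (15b) val=20701 bits=0x50dd at bit 16: 0xd0dd0000
len (16b) val=16483 bits=0x4063 at bit 0: 0xd0dd4063
word = 0xd0dd4063 → big-endian bytes:
  [0]=0xd0  [1]=0xdd  [2]=0x40  [3]=0x63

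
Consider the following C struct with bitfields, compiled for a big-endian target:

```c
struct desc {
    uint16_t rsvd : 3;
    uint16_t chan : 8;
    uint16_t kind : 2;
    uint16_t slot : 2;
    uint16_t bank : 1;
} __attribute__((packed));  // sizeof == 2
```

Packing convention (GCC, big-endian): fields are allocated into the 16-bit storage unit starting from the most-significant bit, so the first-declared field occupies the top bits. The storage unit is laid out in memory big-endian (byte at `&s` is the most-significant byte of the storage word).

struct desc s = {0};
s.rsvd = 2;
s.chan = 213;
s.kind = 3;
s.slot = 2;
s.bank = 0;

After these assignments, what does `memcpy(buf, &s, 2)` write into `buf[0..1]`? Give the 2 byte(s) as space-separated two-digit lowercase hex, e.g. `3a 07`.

5a bc

rsvd (3b) val=2 bits=0x2 at bit 13: 0x4000
chan (8b) val=213 bits=0xd5 at bit 5: 0x5aa0
kind (2b) val=3 bits=0x3 at bit 3: 0x5ab8
slot (2b) val=2 bits=0x2 at bit 1: 0x5abc
bank (1b) val=0 bits=0x0 at bit 0: 0x5abc
word = 0x5abc → big-endian bytes:
  [0]=0x5a  [1]=0xbc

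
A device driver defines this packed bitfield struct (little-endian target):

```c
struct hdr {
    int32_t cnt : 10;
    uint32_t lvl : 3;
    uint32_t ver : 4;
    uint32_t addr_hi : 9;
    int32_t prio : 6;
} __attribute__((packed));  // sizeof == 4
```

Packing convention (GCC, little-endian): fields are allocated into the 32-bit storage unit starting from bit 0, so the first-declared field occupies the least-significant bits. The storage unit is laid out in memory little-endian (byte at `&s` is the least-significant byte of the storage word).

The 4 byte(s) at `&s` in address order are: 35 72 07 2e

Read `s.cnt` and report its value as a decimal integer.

-459

[0]=0x35 [1]=0x72 [2]=0x07 [3]=0x2e (little-endian) → word 0x2e077235
cnt [0+:10] = (word>>0) & 0x3ff = 565  ←
lvl [10+:3] = (word>>10) & 0x7 = 4
ver [13+:4] = (word>>13) & 0xf = 11
addr_hi [17+:9] = (word>>17) & 0x1ff = 259
prio [26+:6] = (word>>26) & 0x3f = 11
cnt signed 10b, MSB=1: 565 - 1024 = -459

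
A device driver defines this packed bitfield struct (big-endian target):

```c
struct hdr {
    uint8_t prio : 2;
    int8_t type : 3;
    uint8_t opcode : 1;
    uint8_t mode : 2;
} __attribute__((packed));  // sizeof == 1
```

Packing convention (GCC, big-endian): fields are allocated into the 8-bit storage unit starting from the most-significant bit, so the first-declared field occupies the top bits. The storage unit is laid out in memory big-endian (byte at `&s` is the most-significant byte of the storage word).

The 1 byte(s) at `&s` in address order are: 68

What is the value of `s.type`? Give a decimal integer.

[0]=0x68 (big-endian) → word 0x68
prio [6+:2] = (word>>6) & 0x3 = 1
type [3+:3] = (word>>3) & 0x7 = 5  ←
opcode [2+:1] = (word>>2) & 0x1 = 0
mode [0+:2] = (word>>0) & 0x3 = 0
type signed 3b, MSB=1: 5 - 8 = -3

-3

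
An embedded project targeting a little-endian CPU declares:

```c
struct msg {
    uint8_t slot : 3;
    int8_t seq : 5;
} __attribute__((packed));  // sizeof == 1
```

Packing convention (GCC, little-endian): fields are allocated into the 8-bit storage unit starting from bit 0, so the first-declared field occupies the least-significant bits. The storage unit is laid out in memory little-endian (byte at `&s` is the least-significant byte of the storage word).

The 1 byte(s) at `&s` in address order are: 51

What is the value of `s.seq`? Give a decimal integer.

[0]=0x51 (little-endian) → word 0x51
slot [0+:3] = (word>>0) & 0x7 = 1
seq [3+:5] = (word>>3) & 0x1f = 10  ←
seq signed 5b, MSB=0: value = 10

10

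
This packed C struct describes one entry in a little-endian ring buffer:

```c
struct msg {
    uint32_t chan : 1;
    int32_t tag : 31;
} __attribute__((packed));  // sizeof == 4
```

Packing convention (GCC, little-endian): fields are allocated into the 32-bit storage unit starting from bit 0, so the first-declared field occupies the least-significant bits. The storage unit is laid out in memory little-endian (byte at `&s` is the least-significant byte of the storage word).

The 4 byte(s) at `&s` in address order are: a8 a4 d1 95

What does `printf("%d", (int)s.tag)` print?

-890711468

[0]=0xa8 [1]=0xa4 [2]=0xd1 [3]=0x95 (little-endian) → word 0x95d1a4a8
chan [0+:1] = (word>>0) & 0x1 = 0
tag [1+:31] = (word>>1) & 0x7fffffff = 1256772180  ←
tag signed 31b, MSB=1: 1256772180 - 2147483648 = -890711468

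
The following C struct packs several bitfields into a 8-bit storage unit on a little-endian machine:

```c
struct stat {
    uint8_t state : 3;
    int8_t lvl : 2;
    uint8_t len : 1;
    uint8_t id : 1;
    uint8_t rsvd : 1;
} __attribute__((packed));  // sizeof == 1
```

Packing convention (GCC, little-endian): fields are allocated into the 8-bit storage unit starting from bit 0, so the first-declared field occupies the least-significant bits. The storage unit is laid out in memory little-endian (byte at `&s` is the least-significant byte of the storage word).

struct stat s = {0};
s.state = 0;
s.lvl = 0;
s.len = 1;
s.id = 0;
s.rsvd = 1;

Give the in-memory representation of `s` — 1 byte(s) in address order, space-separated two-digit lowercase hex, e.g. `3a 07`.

a0

[0+:3] state=0 & 0x7 = 0x0; word=0x00
[3+:2] lvl=0 & 0x3 = 0x0; word=0x00
[5+:1] len=1 & 0x1 = 0x1; word=0x20
[6+:1] id=0 & 0x1 = 0x0; word=0x20
[7+:1] rsvd=1 & 0x1 = 0x1; word=0xa0
word = 0xa0 → little-endian bytes:
  [0]=0xa0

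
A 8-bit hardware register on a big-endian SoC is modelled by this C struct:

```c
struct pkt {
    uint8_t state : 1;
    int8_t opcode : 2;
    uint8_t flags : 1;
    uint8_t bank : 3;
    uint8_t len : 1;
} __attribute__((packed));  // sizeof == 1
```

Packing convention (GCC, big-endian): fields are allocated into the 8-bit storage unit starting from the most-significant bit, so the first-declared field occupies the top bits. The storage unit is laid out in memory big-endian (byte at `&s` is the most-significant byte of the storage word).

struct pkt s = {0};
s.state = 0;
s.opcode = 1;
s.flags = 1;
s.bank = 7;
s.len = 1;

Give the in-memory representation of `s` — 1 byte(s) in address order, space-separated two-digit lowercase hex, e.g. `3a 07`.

state:1 = 0 → 0x0 << 7 → word 0x00
opcode:2 = 1 → 0x1 << 5 → word 0x20
flags:1 = 1 → 0x1 << 4 → word 0x30
bank:3 = 7 → 0x7 << 1 → word 0x3e
len:1 = 1 → 0x1 << 0 → word 0x3f
word = 0x3f → big-endian bytes:
  [0]=0x3f

3f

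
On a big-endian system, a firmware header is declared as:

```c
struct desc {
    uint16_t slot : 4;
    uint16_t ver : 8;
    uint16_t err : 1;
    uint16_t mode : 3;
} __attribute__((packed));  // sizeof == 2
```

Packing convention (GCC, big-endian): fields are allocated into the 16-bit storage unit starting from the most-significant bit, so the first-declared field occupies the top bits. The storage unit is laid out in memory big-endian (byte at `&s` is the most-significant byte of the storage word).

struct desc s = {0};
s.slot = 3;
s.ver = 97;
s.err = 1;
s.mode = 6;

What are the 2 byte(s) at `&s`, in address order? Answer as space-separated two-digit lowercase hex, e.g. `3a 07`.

[12+:4] slot=3 & 0xf = 0x3; word=0x3000
[4+:8] ver=97 & 0xff = 0x61; word=0x3610
[3+:1] err=1 & 0x1 = 0x1; word=0x3618
[0+:3] mode=6 & 0x7 = 0x6; word=0x361e
word = 0x361e → big-endian bytes:
  [0]=0x36  [1]=0x1e

36 1e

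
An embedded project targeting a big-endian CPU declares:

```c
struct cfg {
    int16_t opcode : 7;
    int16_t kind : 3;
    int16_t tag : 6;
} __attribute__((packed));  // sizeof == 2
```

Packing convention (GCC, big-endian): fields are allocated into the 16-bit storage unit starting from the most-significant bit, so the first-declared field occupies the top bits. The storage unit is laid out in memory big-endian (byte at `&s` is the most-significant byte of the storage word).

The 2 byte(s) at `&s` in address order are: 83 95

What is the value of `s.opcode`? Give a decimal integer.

-63

[0]=0x83 [1]=0x95 (big-endian) → word 0x8395
opcode:7 @ bit 9 → (0x8395>>9)&0x7f = 0x41  ←
kind:3 @ bit 6 → (0x8395>>6)&0x7 = 0x6
tag:6 @ bit 0 → (0x8395>>0)&0x3f = 0x15
opcode signed 7b, MSB=1: 65 - 128 = -63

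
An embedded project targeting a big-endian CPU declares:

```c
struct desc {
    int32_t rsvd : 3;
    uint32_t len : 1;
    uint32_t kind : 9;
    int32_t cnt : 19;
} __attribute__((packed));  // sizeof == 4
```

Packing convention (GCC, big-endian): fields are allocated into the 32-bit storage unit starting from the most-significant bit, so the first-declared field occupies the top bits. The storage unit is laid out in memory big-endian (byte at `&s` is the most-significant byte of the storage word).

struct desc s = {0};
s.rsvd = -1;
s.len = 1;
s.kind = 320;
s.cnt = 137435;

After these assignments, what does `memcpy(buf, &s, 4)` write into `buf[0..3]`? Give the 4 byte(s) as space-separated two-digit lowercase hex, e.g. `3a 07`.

rsvd:3 = -1 → 0x7 << 29 → word 0xe0000000
len:1 = 1 → 0x1 << 28 → word 0xf0000000
kind:9 = 320 → 0x140 << 19 → word 0xfa000000
cnt:19 = 137435 → 0x218db << 0 → word 0xfa0218db
word = 0xfa0218db → big-endian bytes:
  [0]=0xfa  [1]=0x02  [2]=0x18  [3]=0xdb

fa 02 18 db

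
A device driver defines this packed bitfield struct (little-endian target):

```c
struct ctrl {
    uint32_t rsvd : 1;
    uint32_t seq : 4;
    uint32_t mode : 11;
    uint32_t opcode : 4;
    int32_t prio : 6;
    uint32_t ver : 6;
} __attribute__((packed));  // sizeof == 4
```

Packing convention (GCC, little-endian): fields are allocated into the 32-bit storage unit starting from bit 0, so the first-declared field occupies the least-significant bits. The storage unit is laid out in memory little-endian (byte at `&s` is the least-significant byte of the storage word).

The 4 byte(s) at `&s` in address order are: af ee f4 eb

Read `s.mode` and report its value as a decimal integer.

[0]=0xaf [1]=0xee [2]=0xf4 [3]=0xeb (little-endian) → word 0xebf4eeaf
rsvd [0+:1] = (word>>0) & 0x1 = 1
seq [1+:4] = (word>>1) & 0xf = 7
mode [5+:11] = (word>>5) & 0x7ff = 1909  ←
opcode [16+:4] = (word>>16) & 0xf = 4
prio [20+:6] = (word>>20) & 0x3f = 63
ver [26+:6] = (word>>26) & 0x3f = 58

1909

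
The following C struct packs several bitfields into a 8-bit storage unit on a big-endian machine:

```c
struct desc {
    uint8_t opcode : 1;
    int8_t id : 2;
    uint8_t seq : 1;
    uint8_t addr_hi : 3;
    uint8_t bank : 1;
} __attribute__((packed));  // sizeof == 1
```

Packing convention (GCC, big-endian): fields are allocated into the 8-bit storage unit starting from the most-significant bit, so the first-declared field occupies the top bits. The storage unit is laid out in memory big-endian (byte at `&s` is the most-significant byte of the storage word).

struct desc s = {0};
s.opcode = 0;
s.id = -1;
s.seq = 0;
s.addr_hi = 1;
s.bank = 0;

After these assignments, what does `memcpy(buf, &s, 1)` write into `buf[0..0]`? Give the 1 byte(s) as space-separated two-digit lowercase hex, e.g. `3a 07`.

62

opcode:1 = 0 → 0x0 << 7 → word 0x00
id:2 = -1 → 0x3 << 5 → word 0x60
seq:1 = 0 → 0x0 << 4 → word 0x60
addr_hi:3 = 1 → 0x1 << 1 → word 0x62
bank:1 = 0 → 0x0 << 0 → word 0x62
word = 0x62 → big-endian bytes:
  [0]=0x62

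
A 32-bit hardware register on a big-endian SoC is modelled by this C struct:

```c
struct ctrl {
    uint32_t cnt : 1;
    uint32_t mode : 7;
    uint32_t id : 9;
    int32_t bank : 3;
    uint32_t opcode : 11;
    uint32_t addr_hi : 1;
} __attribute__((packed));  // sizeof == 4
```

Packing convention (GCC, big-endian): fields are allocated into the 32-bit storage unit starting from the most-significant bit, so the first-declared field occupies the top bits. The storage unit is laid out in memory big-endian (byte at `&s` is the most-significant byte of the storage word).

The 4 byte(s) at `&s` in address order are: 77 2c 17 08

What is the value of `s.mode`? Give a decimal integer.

119

[0]=0x77 [1]=0x2c [2]=0x17 [3]=0x08 (big-endian) → word 0x772c1708
cnt [31+:1] = (word>>31) & 0x1 = 0
mode [24+:7] = (word>>24) & 0x7f = 119  ←
id [15+:9] = (word>>15) & 0x1ff = 88
bank [12+:3] = (word>>12) & 0x7 = 1
opcode [1+:11] = (word>>1) & 0x7ff = 900
addr_hi [0+:1] = (word>>0) & 0x1 = 0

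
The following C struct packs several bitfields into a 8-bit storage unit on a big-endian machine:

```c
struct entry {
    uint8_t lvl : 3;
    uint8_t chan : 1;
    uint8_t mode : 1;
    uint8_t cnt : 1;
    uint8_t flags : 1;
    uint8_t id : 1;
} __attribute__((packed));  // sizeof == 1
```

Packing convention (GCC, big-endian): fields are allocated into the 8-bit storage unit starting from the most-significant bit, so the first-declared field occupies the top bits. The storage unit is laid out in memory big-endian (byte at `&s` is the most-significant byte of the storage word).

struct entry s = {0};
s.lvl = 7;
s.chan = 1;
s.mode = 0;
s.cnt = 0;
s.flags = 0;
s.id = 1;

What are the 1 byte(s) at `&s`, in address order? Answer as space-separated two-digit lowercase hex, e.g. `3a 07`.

f1

lvl (3b) val=7 bits=0x7 at bit 5: 0xe0
chan (1b) val=1 bits=0x1 at bit 4: 0xf0
mode (1b) val=0 bits=0x0 at bit 3: 0xf0
cnt (1b) val=0 bits=0x0 at bit 2: 0xf0
flags (1b) val=0 bits=0x0 at bit 1: 0xf0
id (1b) val=1 bits=0x1 at bit 0: 0xf1
word = 0xf1 → big-endian bytes:
  [0]=0xf1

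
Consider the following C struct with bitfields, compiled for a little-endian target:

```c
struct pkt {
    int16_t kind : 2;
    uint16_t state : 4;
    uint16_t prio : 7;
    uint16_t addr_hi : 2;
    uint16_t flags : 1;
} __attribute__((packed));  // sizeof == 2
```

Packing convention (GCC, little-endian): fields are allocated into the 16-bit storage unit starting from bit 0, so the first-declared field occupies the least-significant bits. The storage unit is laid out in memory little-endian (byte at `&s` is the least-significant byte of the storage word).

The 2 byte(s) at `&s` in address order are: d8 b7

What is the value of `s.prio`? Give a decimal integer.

[0]=0xd8 [1]=0xb7 (little-endian) → word 0xb7d8
kind [0+:2] = (word>>0) & 0x3 = 0
state [2+:4] = (word>>2) & 0xf = 6
prio [6+:7] = (word>>6) & 0x7f = 95  ←
addr_hi [13+:2] = (word>>13) & 0x3 = 1
flags [15+:1] = (word>>15) & 0x1 = 1

95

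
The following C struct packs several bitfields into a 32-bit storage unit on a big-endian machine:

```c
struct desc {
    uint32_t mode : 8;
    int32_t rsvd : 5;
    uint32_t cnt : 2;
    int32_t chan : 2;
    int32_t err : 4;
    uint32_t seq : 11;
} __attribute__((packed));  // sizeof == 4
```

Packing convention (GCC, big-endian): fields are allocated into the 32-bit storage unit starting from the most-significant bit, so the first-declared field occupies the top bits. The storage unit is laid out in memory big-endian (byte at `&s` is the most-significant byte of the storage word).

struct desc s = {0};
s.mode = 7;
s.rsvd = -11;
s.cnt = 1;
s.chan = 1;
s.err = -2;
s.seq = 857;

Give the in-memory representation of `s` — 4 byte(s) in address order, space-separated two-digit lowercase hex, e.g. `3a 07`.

07 aa f3 59

[24+:8] mode=7 & 0xff = 0x7; word=0x07000000
[19+:5] rsvd=-11 & 0x1f = 0x15; word=0x07a80000
[17+:2] cnt=1 & 0x3 = 0x1; word=0x07aa0000
[15+:2] chan=1 & 0x3 = 0x1; word=0x07aa8000
[11+:4] err=-2 & 0xf = 0xe; word=0x07aaf000
[0+:11] seq=857 & 0x7ff = 0x359; word=0x07aaf359
word = 0x07aaf359 → big-endian bytes:
  [0]=0x07  [1]=0xaa  [2]=0xf3  [3]=0x59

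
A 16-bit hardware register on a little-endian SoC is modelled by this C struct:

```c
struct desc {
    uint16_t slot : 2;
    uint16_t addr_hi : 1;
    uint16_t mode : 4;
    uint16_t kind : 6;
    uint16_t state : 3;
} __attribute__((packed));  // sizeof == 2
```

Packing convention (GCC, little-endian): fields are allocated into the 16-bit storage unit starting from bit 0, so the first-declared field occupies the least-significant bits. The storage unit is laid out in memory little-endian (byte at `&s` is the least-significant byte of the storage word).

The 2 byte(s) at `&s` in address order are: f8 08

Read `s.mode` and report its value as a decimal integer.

15

[0]=0xf8 [1]=0x08 (little-endian) → word 0x08f8
slot:2 @ bit 0 → (0x08f8>>0)&0x3 = 0x0
addr_hi:1 @ bit 2 → (0x08f8>>2)&0x1 = 0x0
mode:4 @ bit 3 → (0x08f8>>3)&0xf = 0xf  ←
kind:6 @ bit 7 → (0x08f8>>7)&0x3f = 0x11
state:3 @ bit 13 → (0x08f8>>13)&0x7 = 0x0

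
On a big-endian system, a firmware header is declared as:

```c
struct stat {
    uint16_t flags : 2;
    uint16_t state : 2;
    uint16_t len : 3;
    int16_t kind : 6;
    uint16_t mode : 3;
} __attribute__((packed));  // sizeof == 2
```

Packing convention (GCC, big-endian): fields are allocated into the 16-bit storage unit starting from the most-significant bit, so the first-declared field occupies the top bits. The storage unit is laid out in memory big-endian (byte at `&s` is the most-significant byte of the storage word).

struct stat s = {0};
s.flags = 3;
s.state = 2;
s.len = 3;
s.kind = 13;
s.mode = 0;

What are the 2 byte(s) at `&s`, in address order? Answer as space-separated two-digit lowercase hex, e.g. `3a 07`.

e6 68

[14+:2] flags=3 & 0x3 = 0x3; word=0xc000
[12+:2] state=2 & 0x3 = 0x2; word=0xe000
[9+:3] len=3 & 0x7 = 0x3; word=0xe600
[3+:6] kind=13 & 0x3f = 0xd; word=0xe668
[0+:3] mode=0 & 0x7 = 0x0; word=0xe668
word = 0xe668 → big-endian bytes:
  [0]=0xe6  [1]=0x68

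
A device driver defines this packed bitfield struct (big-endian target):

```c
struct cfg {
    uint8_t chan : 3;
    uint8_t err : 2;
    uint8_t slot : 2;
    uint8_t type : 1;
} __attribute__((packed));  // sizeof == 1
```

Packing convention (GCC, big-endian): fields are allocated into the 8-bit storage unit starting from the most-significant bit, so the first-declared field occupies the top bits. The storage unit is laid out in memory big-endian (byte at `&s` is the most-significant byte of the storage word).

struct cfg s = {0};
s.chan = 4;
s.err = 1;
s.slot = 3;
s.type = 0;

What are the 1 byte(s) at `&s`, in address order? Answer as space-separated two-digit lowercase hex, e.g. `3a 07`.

chan (3b) val=4 bits=0x4 at bit 5: 0x80
err (2b) val=1 bits=0x1 at bit 3: 0x88
slot (2b) val=3 bits=0x3 at bit 1: 0x8e
type (1b) val=0 bits=0x0 at bit 0: 0x8e
word = 0x8e → big-endian bytes:
  [0]=0x8e

8e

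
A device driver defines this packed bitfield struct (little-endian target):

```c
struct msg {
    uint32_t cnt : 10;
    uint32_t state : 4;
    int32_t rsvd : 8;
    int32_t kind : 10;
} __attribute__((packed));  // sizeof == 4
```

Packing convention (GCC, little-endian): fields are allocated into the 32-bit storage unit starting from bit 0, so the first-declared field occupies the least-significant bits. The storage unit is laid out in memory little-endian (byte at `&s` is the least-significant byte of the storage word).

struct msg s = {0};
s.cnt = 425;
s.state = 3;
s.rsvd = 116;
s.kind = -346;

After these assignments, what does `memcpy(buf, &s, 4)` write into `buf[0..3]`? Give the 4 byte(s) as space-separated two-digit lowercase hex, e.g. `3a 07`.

a9 0d 9d a9

[0+:10] cnt=425 & 0x3ff = 0x1a9; word=0x000001a9
[10+:4] state=3 & 0xf = 0x3; word=0x00000da9
[14+:8] rsvd=116 & 0xff = 0x74; word=0x001d0da9
[22+:10] kind=-346 & 0x3ff = 0x2a6; word=0xa99d0da9
word = 0xa99d0da9 → little-endian bytes:
  [0]=0xa9  [1]=0x0d  [2]=0x9d  [3]=0xa9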